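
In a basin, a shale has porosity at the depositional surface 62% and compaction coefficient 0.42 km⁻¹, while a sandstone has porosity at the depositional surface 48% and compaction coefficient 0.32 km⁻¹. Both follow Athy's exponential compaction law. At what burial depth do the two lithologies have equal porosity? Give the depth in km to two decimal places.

2.56 km

Set n₀ₐ e^(−βₐd) = n₀ᵦ e^(−βᵦd) ⇒ ln(n₀ₐ/n₀ᵦ) = (βₐ − βᵦ)·d
d = ln(0.62/0.48) / (0.42 − 0.32) = 0.2559 / 0.1 = 2.559 km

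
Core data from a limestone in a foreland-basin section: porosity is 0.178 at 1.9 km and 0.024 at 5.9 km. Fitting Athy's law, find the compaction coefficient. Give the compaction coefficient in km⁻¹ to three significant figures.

Athy: phi(z) = phi₀ e^(−cz) ⇒ phi₁/phi₂ = e^{c(z₂−z₁)} ⇒ c = ln(phi₁/phi₂)/(z₂−z₁)
c = ln(0.178/0.024) / (5.9 − 1.9) = ln(7.417) / 4 = 2.0037 / 4 = 0.5009 km⁻¹

0.501 km⁻¹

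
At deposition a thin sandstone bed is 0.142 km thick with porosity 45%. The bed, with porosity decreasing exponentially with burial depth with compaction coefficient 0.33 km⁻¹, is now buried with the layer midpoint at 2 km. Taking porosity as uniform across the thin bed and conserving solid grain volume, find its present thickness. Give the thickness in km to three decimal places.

0.102 km

Porosity at 2 km: φ = 0.45·exp(−0.33×2) = 0.2326
Solid-volume conservation: h(1−φ) = h₀(1−φ₀) ⇒ h = h₀·(1−φ₀)/(1−φ)
h = 0.142 × (1 − 0.45)/(1 − 0.2326) = 0.142 × 0.7167 = 0.1018 km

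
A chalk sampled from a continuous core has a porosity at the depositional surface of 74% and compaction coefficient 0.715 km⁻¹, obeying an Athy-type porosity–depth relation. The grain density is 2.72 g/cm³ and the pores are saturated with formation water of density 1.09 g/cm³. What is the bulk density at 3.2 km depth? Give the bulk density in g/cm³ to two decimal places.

Porosity at depth: n = 0.74·exp(−0.715×3.2) = 0.74×0.1015 = 0.0751
Bulk density: ρ_b = (1−n)ρ_g + n·ρ_f = 0.9249×2.72 + 0.0751×1.09
       = 2.516 + 0.082 = 2.598 g/cm³

2.60 g/cm³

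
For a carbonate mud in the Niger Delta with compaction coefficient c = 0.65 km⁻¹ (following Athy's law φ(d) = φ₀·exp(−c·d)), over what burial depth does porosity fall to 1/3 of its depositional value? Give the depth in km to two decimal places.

1.69 km

φ/φ₀ = 1/3 ⇒ exp(−c·d) = 1/3 ⇒ d = ln(3) / c
d = 1.0986 / 0.65 = 1.690 km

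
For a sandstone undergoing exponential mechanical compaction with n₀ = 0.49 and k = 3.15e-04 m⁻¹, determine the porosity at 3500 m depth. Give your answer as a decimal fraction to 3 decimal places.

Working in km (1 km = 1000 m; k in km⁻¹ = k in m⁻¹ × 1000):
n = n₀·exp(−k·z) = 0.49 × exp(−0.315 × 3.5) = 0.49 × exp(−1.103)
  = 0.49 × 0.3320 = 0.1627

0.163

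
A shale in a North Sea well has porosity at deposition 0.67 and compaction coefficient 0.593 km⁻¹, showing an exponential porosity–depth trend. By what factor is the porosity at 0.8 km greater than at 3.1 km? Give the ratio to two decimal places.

3.91

phi(z₁)/phi(z₂) = e^(−c·z₁)/e^(−c·z₂) = e^{c(z₂−z₁)}
= exp(0.593 × 2.3) = exp(1.364) = 3.9114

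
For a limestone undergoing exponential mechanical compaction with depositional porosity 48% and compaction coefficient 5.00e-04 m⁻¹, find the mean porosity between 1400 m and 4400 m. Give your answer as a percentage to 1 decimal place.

Working in km (1 km = 1000 m; β in km⁻¹ = β in m⁻¹ × 1000):
⟨φ⟩ = (1/(z₂−z₁)) ∫ φ₀ e^(−βz) dz = φ₀·(e^(−β·z₁) − e^(−β·z₂)) / (β·(z₂−z₁))
e^(−0.5×1.4) = 0.4966; e^(−0.5×4.4) = 0.1108
⟨φ⟩ = 0.48 × (0.4966 − 0.1108) / (0.5 × 3) = 0.48 × 0.2572 = 0.1235

12.3%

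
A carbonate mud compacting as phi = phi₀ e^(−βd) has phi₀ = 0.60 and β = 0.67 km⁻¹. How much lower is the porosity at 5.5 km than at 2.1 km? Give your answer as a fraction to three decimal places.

0.132

phi(2.1) = 0.6·e^(−0.67×2.1) = 0.1469
phi(5.5) = 0.6·e^(−0.67×5.5) = 0.0151
Δphi = 0.1469 − 0.0151 = 0.1319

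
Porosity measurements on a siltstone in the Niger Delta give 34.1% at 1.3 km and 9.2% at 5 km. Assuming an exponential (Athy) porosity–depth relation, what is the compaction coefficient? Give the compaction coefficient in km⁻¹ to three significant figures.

0.354 km⁻¹

Athy: phi(d) = phi₀ e^(−βd) ⇒ phi₁/phi₂ = e^{β(d₂−d₁)} ⇒ β = ln(phi₁/phi₂)/(d₂−d₁)
β = ln(0.341/0.092) / (5 − 1.3) = ln(3.707) / 3.7 = 1.3101 / 3.7 = 0.3541 km⁻¹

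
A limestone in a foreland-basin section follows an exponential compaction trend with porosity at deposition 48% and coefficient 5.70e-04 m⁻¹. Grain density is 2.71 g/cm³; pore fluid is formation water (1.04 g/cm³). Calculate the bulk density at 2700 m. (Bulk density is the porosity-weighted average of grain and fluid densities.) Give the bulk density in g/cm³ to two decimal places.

2.54 g/cm³

Working in km (1 km = 1000 m; k in km⁻¹ = k in m⁻¹ × 1000):
Porosity at depth: φ = 0.48·exp(−0.57×2.7) = 0.48×0.2146 = 0.1030
Bulk density: ρ_b = (1−φ)ρ_g + φ·ρ_f = 0.8970×2.71 + 0.1030×1.04
       = 2.431 + 0.107 = 2.538 g/cm³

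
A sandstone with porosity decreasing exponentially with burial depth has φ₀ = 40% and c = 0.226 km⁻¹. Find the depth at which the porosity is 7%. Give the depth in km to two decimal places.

7.71 km

Invert Athy's law: d = ln(φ₀/φ) / c
d = ln(0.4/0.07) / 0.226 = ln(5.714) / 0.226 = 1.7430 / 0.226 = 7.712 km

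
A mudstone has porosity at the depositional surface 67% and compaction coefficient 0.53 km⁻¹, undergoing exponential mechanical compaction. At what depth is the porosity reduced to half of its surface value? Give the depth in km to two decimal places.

1.31 km

φ/φ₀ = 1/2 ⇒ exp(−k·d) = 1/2 ⇒ d = ln(2) / k
d = 0.6931 / 0.53 = 1.308 km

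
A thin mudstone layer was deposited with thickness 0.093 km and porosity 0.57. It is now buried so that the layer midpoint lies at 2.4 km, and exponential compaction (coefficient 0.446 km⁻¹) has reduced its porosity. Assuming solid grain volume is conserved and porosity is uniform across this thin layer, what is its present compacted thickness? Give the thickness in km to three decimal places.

Porosity at 2.4 km: φ = 0.57·exp(−0.446×2.4) = 0.1954
Solid-volume conservation: h(1−φ) = h₀(1−φ₀) ⇒ h = h₀·(1−φ₀)/(1−φ)
h = 0.093 × (1 − 0.57)/(1 − 0.1954) = 0.093 × 0.5345 = 0.0497 km

0.050 km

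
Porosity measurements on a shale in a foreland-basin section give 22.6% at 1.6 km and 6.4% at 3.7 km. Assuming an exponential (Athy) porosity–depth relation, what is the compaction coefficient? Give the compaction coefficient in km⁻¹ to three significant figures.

Athy: φ(Z) = φ₀ e^(−cZ) ⇒ φ₁/φ₂ = e^{c(Z₂−Z₁)} ⇒ c = ln(φ₁/φ₂)/(Z₂−Z₁)
c = ln(0.226/0.064) / (3.7 − 1.6) = ln(3.531) / 2.1 = 1.2617 / 2.1 = 0.6008 km⁻¹

0.601 km⁻¹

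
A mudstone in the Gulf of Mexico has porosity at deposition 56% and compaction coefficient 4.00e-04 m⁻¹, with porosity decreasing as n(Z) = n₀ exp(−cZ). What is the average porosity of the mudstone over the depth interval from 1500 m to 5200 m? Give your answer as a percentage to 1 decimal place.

16.0%

Working in km (1 km = 1000 m; c in km⁻¹ = c in m⁻¹ × 1000):
⟨n⟩ = (1/(Z₂−Z₁)) ∫ n₀ e^(−cZ) dZ = n₀·(e^(−c·Z₁) − e^(−c·Z₂)) / (c·(Z₂−Z₁))
e^(−0.4×1.5) = 0.5488; e^(−0.4×5.2) = 0.1249
⟨n⟩ = 0.56 × (0.5488 − 0.1249) / (0.4 × 3.7) = 0.56 × 0.2864 = 0.1604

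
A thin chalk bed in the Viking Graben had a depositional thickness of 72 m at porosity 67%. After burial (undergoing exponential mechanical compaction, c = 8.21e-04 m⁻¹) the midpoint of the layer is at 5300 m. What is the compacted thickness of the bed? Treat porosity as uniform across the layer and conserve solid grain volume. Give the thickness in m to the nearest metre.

Working in km (1 km = 1000 m; c in km⁻¹ = c in m⁻¹ × 1000):
Porosity at 5.3 km: n = 0.67·exp(−0.821×5.3) = 0.0086
Solid-volume conservation: h(1−n) = h₀(1−n₀) ⇒ h = h₀·(1−n₀)/(1−n)
h = 0.072 × (1 − 0.67)/(1 − 0.0086) = 0.072 × 0.3329 = 0.0240 km

24 m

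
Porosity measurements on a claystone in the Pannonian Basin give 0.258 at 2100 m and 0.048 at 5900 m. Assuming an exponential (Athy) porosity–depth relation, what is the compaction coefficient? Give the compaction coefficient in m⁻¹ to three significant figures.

0.000443 m⁻¹

Working in km (1 km = 1000 m; c in km⁻¹ = c in m⁻¹ × 1000):
Athy: n(z) = n₀ e^(−cz) ⇒ n₁/n₂ = e^{c(z₂−z₁)} ⇒ c = ln(n₁/n₂)/(z₂−z₁)
c = ln(0.258/0.048) / (5.9 − 2.1) = ln(5.375) / 3.8 = 1.6818 / 3.8 = 0.4426 km⁻¹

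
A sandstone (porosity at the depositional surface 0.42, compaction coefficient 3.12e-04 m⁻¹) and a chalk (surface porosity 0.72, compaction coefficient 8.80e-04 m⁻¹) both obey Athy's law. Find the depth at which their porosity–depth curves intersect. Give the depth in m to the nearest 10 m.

950 m

Working in km (1 km = 1000 m; k in km⁻¹ = k in m⁻¹ × 1000):
Set phi₀ₐ e^(−kₐZ) = phi₀ᵦ e^(−kᵦZ) ⇒ ln(phi₀ₐ/phi₀ᵦ) = (kₐ − kᵦ)·Z
Z = ln(0.42/0.72) / (0.312 − 0.88) = -0.5390 / -0.568 = 0.949 km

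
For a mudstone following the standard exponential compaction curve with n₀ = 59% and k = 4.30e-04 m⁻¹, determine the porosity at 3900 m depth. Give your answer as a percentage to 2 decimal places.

Working in km (1 km = 1000 m; k in km⁻¹ = k in m⁻¹ × 1000):
n = n₀·exp(−k·z) = 0.59 × exp(−0.43 × 3.9) = 0.59 × exp(−1.677)
  = 0.59 × 0.1869 = 0.1103

11.03%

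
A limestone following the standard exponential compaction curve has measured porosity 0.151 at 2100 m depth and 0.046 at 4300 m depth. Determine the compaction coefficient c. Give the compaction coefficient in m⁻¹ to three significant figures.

0.000540 m⁻¹

Working in km (1 km = 1000 m; c in km⁻¹ = c in m⁻¹ × 1000):
Athy: n(d) = n₀ e^(−cd) ⇒ n₁/n₂ = e^{c(d₂−d₁)} ⇒ c = ln(n₁/n₂)/(d₂−d₁)
c = ln(0.151/0.046) / (4.3 − 2.1) = ln(3.283) / 2.2 = 1.1886 / 2.2 = 0.5403 km⁻¹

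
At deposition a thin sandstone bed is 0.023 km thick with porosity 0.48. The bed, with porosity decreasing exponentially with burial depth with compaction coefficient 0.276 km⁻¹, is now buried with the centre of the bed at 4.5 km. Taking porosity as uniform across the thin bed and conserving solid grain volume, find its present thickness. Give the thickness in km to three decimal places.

Porosity at 4.5 km: n = 0.48·exp(−0.276×4.5) = 0.1386
Solid-volume conservation: h(1−n) = h₀(1−n₀) ⇒ h = h₀·(1−n₀)/(1−n)
h = 0.023 × (1 − 0.48)/(1 − 0.1386) = 0.023 × 0.6037 = 0.0139 km

0.014 km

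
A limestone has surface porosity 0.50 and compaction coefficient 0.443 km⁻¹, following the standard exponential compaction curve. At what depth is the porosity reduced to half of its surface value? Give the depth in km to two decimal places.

phi/phi₀ = 1/2 ⇒ exp(−β·z) = 1/2 ⇒ z = ln(2) / β
z = 0.6931 / 0.443 = 1.565 km

1.56 km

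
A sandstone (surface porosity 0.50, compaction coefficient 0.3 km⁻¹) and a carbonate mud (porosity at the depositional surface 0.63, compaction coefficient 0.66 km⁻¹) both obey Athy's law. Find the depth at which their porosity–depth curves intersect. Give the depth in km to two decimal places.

0.64 km

Set φ₀ₐ e^(−cₐz) = φ₀ᵦ e^(−cᵦz) ⇒ ln(φ₀ₐ/φ₀ᵦ) = (cₐ − cᵦ)·z
z = ln(0.5/0.63) / (0.3 − 0.66) = -0.2311 / -0.36 = 0.642 km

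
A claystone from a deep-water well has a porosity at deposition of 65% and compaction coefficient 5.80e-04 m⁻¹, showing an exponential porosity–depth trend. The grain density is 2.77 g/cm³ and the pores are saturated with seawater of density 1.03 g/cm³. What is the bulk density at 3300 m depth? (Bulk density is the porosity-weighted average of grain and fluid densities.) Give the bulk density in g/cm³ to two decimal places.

Working in km (1 km = 1000 m; k in km⁻¹ = k in m⁻¹ × 1000):
Porosity at depth: φ = 0.65·exp(−0.58×3.3) = 0.65×0.1475 = 0.0959
Bulk density: ρ_b = (1−φ)ρ_g + φ·ρ_f = 0.9041×2.77 + 0.0959×1.03
       = 2.504 + 0.099 = 2.603 g/cm³

2.60 g/cm³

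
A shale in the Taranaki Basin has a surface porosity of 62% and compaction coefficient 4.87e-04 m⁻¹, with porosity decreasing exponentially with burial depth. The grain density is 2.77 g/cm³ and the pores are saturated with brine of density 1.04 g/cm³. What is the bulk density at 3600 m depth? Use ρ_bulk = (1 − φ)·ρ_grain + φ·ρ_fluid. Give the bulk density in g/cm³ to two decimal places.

Working in km (1 km = 1000 m; k in km⁻¹ = k in m⁻¹ × 1000):
Porosity at depth: φ = 0.62·exp(−0.487×3.6) = 0.62×0.1732 = 0.1074
Bulk density: ρ_b = (1−φ)ρ_g + φ·ρ_f = 0.8926×2.77 + 0.1074×1.04
       = 2.473 + 0.112 = 2.584 g/cm³

2.58 g/cm³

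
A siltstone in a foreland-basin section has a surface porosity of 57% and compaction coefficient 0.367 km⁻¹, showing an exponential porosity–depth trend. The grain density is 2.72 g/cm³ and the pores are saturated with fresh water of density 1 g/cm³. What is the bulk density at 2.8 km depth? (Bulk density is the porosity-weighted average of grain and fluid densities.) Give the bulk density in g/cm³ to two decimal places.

2.37 g/cm³

Porosity at depth: n = 0.57·exp(−0.367×2.8) = 0.57×0.3579 = 0.2040
Bulk density: ρ_b = (1−n)ρ_g + n·ρ_f = 0.7960×2.72 + 0.2040×1
       = 2.165 + 0.204 = 2.369 g/cm³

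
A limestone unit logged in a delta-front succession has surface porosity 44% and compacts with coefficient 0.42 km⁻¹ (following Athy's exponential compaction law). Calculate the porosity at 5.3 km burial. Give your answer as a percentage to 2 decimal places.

4.75%

φ = φ₀·exp(−k·z) = 0.44 × exp(−0.42 × 5.3) = 0.44 × exp(−2.226)
  = 0.44 × 0.1080 = 0.0475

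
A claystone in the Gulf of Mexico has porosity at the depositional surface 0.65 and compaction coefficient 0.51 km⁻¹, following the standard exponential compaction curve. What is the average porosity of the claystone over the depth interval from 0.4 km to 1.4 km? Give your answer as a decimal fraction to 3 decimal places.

⟨n⟩ = (1/(Z₂−Z₁)) ∫ n₀ e^(−cZ) dZ = n₀·(e^(−c·Z₁) − e^(−c·Z₂)) / (c·(Z₂−Z₁))
e^(−0.51×0.4) = 0.8155; e^(−0.51×1.4) = 0.4897
⟨n⟩ = 0.65 × (0.8155 − 0.4897) / (0.51 × 1) = 0.65 × 0.6388 = 0.4152

0.415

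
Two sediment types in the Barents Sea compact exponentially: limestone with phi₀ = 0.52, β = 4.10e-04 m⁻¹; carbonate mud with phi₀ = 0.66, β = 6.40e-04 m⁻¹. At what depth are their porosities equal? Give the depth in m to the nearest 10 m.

Working in km (1 km = 1000 m; β in km⁻¹ = β in m⁻¹ × 1000):
Set phi₀ₐ e^(−βₐz) = phi₀ᵦ e^(−βᵦz) ⇒ ln(phi₀ₐ/phi₀ᵦ) = (βₐ − βᵦ)·z
z = ln(0.52/0.66) / (0.41 − 0.64) = -0.2384 / -0.23 = 1.037 km

1040 m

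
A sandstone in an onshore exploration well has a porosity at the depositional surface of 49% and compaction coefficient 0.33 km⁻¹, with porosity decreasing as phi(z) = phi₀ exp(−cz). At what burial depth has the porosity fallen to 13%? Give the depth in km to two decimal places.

4.02 km

Invert Athy's law: z = ln(phi₀/phi) / c
z = ln(0.49/0.13) / 0.33 = ln(3.769) / 0.33 = 1.3269 / 0.33 = 4.021 km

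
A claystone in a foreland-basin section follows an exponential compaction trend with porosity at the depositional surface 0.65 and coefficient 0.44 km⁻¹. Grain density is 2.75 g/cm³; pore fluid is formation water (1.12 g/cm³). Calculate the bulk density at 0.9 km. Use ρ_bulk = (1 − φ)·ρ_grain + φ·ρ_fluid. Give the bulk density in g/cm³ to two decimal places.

Porosity at depth: phi = 0.65·exp(−0.44×0.9) = 0.65×0.6730 = 0.4375
Bulk density: ρ_b = (1−phi)ρ_g + phi·ρ_f = 0.5625×2.75 + 0.4375×1.12
       = 1.547 + 0.490 = 2.037 g/cm³

2.04 g/cm³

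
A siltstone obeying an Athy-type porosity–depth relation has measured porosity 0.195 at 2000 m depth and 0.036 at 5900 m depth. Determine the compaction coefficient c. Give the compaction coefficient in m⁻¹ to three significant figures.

0.000433 m⁻¹

Working in km (1 km = 1000 m; c in km⁻¹ = c in m⁻¹ × 1000):
Athy: phi(z) = phi₀ e^(−cz) ⇒ phi₁/phi₂ = e^{c(z₂−z₁)} ⇒ c = ln(phi₁/phi₂)/(z₂−z₁)
c = ln(0.195/0.036) / (5.9 − 2) = ln(5.417) / 3.9 = 1.6895 / 3.9 = 0.4332 km⁻¹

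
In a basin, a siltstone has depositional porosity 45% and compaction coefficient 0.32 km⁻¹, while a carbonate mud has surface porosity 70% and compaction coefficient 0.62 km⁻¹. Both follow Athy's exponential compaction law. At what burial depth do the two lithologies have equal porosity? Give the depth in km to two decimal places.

1.47 km

Set φ₀ₐ e^(−cₐz) = φ₀ᵦ e^(−cᵦz) ⇒ ln(φ₀ₐ/φ₀ᵦ) = (cₐ − cᵦ)·z
z = ln(0.45/0.7) / (0.32 − 0.62) = -0.4418 / -0.3 = 1.473 km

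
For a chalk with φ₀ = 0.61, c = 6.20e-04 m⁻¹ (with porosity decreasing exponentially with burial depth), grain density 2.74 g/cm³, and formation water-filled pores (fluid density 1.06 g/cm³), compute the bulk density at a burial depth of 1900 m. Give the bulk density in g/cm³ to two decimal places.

2.42 g/cm³

Working in km (1 km = 1000 m; c in km⁻¹ = c in m⁻¹ × 1000):
Porosity at depth: φ = 0.61·exp(−0.62×1.9) = 0.61×0.3079 = 0.1878
Bulk density: ρ_b = (1−φ)ρ_g + φ·ρ_f = 0.8122×2.74 + 0.1878×1.06
       = 2.225 + 0.199 = 2.424 g/cm³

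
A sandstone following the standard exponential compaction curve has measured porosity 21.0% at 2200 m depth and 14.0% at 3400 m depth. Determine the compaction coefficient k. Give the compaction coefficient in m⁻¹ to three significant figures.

Working in km (1 km = 1000 m; k in km⁻¹ = k in m⁻¹ × 1000):
Athy: φ(Z) = φ₀ e^(−kZ) ⇒ φ₁/φ₂ = e^{k(Z₂−Z₁)} ⇒ k = ln(φ₁/φ₂)/(Z₂−Z₁)
k = ln(0.21/0.14) / (3.4 − 2.2) = ln(1.5) / 1.2 = 0.4055 / 1.2 = 0.3379 km⁻¹

0.000338 m⁻¹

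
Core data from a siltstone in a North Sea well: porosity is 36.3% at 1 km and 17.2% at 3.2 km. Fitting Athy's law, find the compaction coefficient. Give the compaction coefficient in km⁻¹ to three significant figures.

0.340 km⁻¹

Athy: φ(d) = φ₀ e^(−kd) ⇒ φ₁/φ₂ = e^{k(d₂−d₁)} ⇒ k = ln(φ₁/φ₂)/(d₂−d₁)
k = ln(0.363/0.172) / (3.2 − 1) = ln(2.11) / 2.2 = 0.7469 / 2.2 = 0.3395 km⁻¹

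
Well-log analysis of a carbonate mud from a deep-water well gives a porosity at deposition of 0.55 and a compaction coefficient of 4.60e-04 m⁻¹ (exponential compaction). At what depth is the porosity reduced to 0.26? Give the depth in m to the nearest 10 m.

1630 m

Working in km (1 km = 1000 m; c in km⁻¹ = c in m⁻¹ × 1000):
Invert Athy's law: z = ln(φ₀/φ) / c
z = ln(0.55/0.26) / 0.46 = ln(2.115) / 0.46 = 0.7492 / 0.46 = 1.629 km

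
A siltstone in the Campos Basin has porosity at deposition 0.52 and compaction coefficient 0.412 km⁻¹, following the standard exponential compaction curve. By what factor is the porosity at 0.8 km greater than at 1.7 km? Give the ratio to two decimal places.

1.45

φ(Z₁)/φ(Z₂) = e^(−c·Z₁)/e^(−c·Z₂) = e^{c(Z₂−Z₁)}
= exp(0.412 × 0.9) = exp(0.3708) = 1.4489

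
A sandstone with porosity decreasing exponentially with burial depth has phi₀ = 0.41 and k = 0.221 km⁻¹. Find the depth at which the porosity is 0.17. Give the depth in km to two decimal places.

3.98 km

Invert Athy's law: z = ln(phi₀/phi) / k
z = ln(0.41/0.17) / 0.221 = ln(2.412) / 0.221 = 0.8804 / 0.221 = 3.984 km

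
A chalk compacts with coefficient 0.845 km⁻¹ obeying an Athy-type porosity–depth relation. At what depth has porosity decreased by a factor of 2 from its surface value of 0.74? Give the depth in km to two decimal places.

phi/phi₀ = 1/2 ⇒ exp(−β·Z) = 1/2 ⇒ Z = ln(2) / β
Z = 0.6931 / 0.845 = 0.820 km

0.82 km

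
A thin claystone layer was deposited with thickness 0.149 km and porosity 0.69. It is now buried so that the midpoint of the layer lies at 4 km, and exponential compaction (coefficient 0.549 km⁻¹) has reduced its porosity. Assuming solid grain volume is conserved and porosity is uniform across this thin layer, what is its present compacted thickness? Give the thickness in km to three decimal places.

Porosity at 4 km: phi = 0.69·exp(−0.549×4) = 0.0768
Solid-volume conservation: h(1−phi) = h₀(1−phi₀) ⇒ h = h₀·(1−phi₀)/(1−phi)
h = 0.149 × (1 − 0.69)/(1 − 0.0768) = 0.149 × 0.3358 = 0.0500 km

0.050 km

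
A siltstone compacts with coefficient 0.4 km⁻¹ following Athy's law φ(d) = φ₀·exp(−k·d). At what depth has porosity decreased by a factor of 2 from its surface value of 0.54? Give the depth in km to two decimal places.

φ/φ₀ = 1/2 ⇒ exp(−k·d) = 1/2 ⇒ d = ln(2) / k
d = 0.6931 / 0.4 = 1.733 km

1.73 km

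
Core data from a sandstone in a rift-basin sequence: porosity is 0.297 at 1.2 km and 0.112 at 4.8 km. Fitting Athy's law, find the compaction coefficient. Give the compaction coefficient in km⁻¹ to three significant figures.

Athy: n(z) = n₀ e^(−kz) ⇒ n₁/n₂ = e^{k(z₂−z₁)} ⇒ k = ln(n₁/n₂)/(z₂−z₁)
k = ln(0.297/0.112) / (4.8 − 1.2) = ln(2.652) / 3.6 = 0.9752 / 3.6 = 0.2709 km⁻¹

0.271 km⁻¹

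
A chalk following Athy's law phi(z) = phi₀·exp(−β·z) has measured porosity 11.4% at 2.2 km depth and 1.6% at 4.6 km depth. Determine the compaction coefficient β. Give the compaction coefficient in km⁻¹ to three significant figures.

0.818 km⁻¹

Athy: phi(z) = phi₀ e^(−βz) ⇒ phi₁/phi₂ = e^{β(z₂−z₁)} ⇒ β = ln(phi₁/phi₂)/(z₂−z₁)
β = ln(0.114/0.016) / (4.6 − 2.2) = ln(7.125) / 2.4 = 1.9636 / 2.4 = 0.8182 km⁻¹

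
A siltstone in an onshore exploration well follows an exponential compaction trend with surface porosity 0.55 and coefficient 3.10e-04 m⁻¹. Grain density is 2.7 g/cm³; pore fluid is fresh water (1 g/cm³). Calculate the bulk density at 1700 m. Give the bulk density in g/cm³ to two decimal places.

Working in km (1 km = 1000 m; β in km⁻¹ = β in m⁻¹ × 1000):
Porosity at depth: n = 0.55·exp(−0.31×1.7) = 0.55×0.5904 = 0.3247
Bulk density: ρ_b = (1−n)ρ_g + n·ρ_f = 0.6753×2.7 + 0.3247×1
       = 1.823 + 0.325 = 2.148 g/cm³

2.15 g/cm³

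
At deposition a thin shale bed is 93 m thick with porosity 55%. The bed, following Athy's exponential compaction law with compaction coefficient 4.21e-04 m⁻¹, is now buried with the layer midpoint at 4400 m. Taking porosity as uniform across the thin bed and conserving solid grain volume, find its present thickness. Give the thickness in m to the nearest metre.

46 m

Working in km (1 km = 1000 m; k in km⁻¹ = k in m⁻¹ × 1000):
Porosity at 4.4 km: n = 0.55·exp(−0.421×4.4) = 0.0863
Solid-volume conservation: h(1−n) = h₀(1−n₀) ⇒ h = h₀·(1−n₀)/(1−n)
h = 0.093 × (1 − 0.55)/(1 − 0.0863) = 0.093 × 0.4925 = 0.0458 km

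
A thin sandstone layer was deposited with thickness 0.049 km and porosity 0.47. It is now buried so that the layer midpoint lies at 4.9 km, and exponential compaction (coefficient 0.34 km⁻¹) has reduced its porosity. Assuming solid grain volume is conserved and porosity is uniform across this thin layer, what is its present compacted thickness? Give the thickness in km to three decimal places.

0.029 km

Porosity at 4.9 km: phi = 0.47·exp(−0.34×4.9) = 0.0888
Solid-volume conservation: h(1−phi) = h₀(1−phi₀) ⇒ h = h₀·(1−phi₀)/(1−phi)
h = 0.049 × (1 − 0.47)/(1 − 0.0888) = 0.049 × 0.5817 = 0.0285 km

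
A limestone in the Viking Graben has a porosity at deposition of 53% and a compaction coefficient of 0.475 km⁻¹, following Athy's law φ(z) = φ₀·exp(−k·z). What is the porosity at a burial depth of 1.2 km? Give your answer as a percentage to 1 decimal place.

30.0%

φ = φ₀·exp(−k·z) = 0.53 × exp(−0.475 × 1.2) = 0.53 × exp(−0.57)
  = 0.53 × 0.5655 = 0.2997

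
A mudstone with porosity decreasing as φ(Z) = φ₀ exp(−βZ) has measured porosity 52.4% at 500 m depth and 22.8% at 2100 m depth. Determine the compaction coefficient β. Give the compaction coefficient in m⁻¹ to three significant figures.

0.000520 m⁻¹

Working in km (1 km = 1000 m; β in km⁻¹ = β in m⁻¹ × 1000):
Athy: φ(Z) = φ₀ e^(−βZ) ⇒ φ₁/φ₂ = e^{β(Z₂−Z₁)} ⇒ β = ln(φ₁/φ₂)/(Z₂−Z₁)
β = ln(0.524/0.228) / (2.1 − 0.5) = ln(2.298) / 1.6 = 0.8321 / 1.6 = 0.5201 km⁻¹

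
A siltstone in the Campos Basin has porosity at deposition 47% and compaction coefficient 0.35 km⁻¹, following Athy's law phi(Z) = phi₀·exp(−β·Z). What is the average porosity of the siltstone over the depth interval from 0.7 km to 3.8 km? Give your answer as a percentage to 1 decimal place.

⟨phi⟩ = (1/(Z₂−Z₁)) ∫ phi₀ e^(−βZ) dZ = phi₀·(e^(−β·Z₁) − e^(−β·Z₂)) / (β·(Z₂−Z₁))
e^(−0.35×0.7) = 0.7827; e^(−0.35×3.8) = 0.2645
⟨phi⟩ = 0.47 × (0.7827 − 0.2645) / (0.35 × 3.1) = 0.47 × 0.4776 = 0.2245

22.4%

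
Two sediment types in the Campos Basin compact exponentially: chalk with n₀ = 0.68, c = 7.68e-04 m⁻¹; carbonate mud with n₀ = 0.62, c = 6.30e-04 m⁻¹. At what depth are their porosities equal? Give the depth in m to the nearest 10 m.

670 m

Working in km (1 km = 1000 m; c in km⁻¹ = c in m⁻¹ × 1000):
Set n₀ₐ e^(−cₐd) = n₀ᵦ e^(−cᵦd) ⇒ ln(n₀ₐ/n₀ᵦ) = (cₐ − cᵦ)·d
d = ln(0.68/0.62) / (0.768 − 0.63) = 0.0924 / 0.138 = 0.669 km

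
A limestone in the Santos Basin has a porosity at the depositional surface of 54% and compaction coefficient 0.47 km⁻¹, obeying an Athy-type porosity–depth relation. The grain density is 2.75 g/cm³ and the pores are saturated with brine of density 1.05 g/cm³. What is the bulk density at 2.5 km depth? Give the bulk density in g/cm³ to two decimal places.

Porosity at depth: φ = 0.54·exp(−0.47×2.5) = 0.54×0.3088 = 0.1668
Bulk density: ρ_b = (1−φ)ρ_g + φ·ρ_f = 0.8332×2.75 + 0.1668×1.05
       = 2.291 + 0.175 = 2.467 g/cm³

2.47 g/cm³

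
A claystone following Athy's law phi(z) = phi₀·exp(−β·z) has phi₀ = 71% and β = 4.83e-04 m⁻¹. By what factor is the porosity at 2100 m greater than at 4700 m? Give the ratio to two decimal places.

3.51

Working in km (1 km = 1000 m; β in km⁻¹ = β in m⁻¹ × 1000):
phi(z₁)/phi(z₂) = e^(−β·z₁)/e^(−β·z₂) = e^{β(z₂−z₁)}
= exp(0.483 × 2.6) = exp(1.256) = 3.5106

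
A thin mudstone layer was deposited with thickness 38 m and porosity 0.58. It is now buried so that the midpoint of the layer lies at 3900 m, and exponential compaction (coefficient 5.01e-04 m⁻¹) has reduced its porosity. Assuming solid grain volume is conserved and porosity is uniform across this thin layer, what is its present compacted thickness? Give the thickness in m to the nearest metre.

17 m

Working in km (1 km = 1000 m; β in km⁻¹ = β in m⁻¹ × 1000):
Porosity at 3.9 km: n = 0.58·exp(−0.501×3.9) = 0.0822
Solid-volume conservation: h(1−n) = h₀(1−n₀) ⇒ h = h₀·(1−n₀)/(1−n)
h = 0.038 × (1 − 0.58)/(1 − 0.0822) = 0.038 × 0.4576 = 0.0174 km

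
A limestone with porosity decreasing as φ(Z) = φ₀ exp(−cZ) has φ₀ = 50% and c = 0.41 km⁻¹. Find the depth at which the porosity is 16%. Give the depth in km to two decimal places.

Invert Athy's law: Z = ln(φ₀/φ) / c
Z = ln(0.5/0.16) / 0.41 = ln(3.125) / 0.41 = 1.1394 / 0.41 = 2.779 km

2.78 km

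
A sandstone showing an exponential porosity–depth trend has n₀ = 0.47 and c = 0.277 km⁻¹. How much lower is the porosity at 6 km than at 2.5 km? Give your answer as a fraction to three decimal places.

n(2.5) = 0.47·e^(−0.277×2.5) = 0.2352
n(6) = 0.47·e^(−0.277×6) = 0.0892
Δn = 0.2352 − 0.0892 = 0.1460

0.146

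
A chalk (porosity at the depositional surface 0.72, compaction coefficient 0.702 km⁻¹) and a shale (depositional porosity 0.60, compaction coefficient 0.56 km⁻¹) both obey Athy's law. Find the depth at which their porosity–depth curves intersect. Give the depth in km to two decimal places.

Set n₀ₐ e^(−cₐd) = n₀ᵦ e^(−cᵦd) ⇒ ln(n₀ₐ/n₀ᵦ) = (cₐ − cᵦ)·d
d = ln(0.72/0.6) / (0.702 − 0.56) = 0.1823 / 0.142 = 1.284 km

1.28 km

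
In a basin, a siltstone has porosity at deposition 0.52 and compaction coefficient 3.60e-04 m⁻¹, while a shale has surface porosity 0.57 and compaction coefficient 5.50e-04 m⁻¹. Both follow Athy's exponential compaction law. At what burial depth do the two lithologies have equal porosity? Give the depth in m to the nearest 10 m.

480 m

Working in km (1 km = 1000 m; k in km⁻¹ = k in m⁻¹ × 1000):
Set n₀ₐ e^(−kₐZ) = n₀ᵦ e^(−kᵦZ) ⇒ ln(n₀ₐ/n₀ᵦ) = (kₐ − kᵦ)·Z
Z = ln(0.52/0.57) / (0.36 − 0.55) = -0.0918 / -0.19 = 0.483 km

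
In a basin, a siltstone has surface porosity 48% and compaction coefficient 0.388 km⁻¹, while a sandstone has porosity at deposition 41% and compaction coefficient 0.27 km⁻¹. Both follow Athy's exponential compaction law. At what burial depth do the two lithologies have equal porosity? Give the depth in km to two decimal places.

Set φ₀ₐ e^(−βₐZ) = φ₀ᵦ e^(−βᵦZ) ⇒ ln(φ₀ₐ/φ₀ᵦ) = (βₐ − βᵦ)·Z
Z = ln(0.48/0.41) / (0.388 − 0.27) = 0.1576 / 0.118 = 1.336 km

1.34 km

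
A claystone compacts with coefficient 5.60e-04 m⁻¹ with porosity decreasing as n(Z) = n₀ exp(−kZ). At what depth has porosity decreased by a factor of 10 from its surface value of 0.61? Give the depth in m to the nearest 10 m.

Working in km (1 km = 1000 m; k in km⁻¹ = k in m⁻¹ × 1000):
n/n₀ = 1/10 ⇒ exp(−k·Z) = 1/10 ⇒ Z = ln(10) / k
Z = 2.3026 / 0.56 = 4.112 km

4110 m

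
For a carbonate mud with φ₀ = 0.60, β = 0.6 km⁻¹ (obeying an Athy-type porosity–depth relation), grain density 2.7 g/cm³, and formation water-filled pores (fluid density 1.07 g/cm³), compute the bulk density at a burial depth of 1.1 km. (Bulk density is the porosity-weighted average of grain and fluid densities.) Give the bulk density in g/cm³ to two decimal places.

Porosity at depth: φ = 0.6·exp(−0.6×1.1) = 0.6×0.5169 = 0.3101
Bulk density: ρ_b = (1−φ)ρ_g + φ·ρ_f = 0.6899×2.7 + 0.3101×1.07
       = 1.863 + 0.332 = 2.195 g/cm³

2.19 g/cm³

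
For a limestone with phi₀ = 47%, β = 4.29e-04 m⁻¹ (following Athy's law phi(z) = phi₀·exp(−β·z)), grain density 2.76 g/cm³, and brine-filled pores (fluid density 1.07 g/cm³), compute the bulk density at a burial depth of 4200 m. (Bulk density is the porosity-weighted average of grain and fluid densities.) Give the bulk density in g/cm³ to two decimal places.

2.63 g/cm³

Working in km (1 km = 1000 m; β in km⁻¹ = β in m⁻¹ × 1000):
Porosity at depth: phi = 0.47·exp(−0.429×4.2) = 0.47×0.1650 = 0.0776
Bulk density: ρ_b = (1−phi)ρ_g + phi·ρ_f = 0.9224×2.76 + 0.0776×1.07
       = 2.546 + 0.083 = 2.629 g/cm³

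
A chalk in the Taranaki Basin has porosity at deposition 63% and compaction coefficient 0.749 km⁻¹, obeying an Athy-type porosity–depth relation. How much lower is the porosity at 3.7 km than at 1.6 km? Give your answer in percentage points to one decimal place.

15.1 percentage points

phi(1.6) = 0.63·e^(−0.749×1.6) = 0.1901
phi(3.7) = 0.63·e^(−0.749×3.7) = 0.0394
Δphi = 0.1901 − 0.0394 = 0.1506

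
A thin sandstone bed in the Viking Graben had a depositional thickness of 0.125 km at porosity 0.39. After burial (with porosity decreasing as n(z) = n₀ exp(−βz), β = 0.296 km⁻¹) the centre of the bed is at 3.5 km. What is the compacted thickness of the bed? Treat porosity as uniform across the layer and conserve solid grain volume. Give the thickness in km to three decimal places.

Porosity at 3.5 km: n = 0.39·exp(−0.296×3.5) = 0.1384
Solid-volume conservation: h(1−n) = h₀(1−n₀) ⇒ h = h₀·(1−n₀)/(1−n)
h = 0.125 × (1 − 0.39)/(1 − 0.1384) = 0.125 × 0.7080 = 0.0885 km

0.088 km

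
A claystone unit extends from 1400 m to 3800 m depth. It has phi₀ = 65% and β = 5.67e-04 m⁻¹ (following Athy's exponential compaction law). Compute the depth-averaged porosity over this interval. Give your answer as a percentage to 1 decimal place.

Working in km (1 km = 1000 m; β in km⁻¹ = β in m⁻¹ × 1000):
⟨phi⟩ = (1/(z₂−z₁)) ∫ phi₀ e^(−βz) dz = phi₀·(e^(−β·z₁) − e^(−β·z₂)) / (β·(z₂−z₁))
e^(−0.567×1.4) = 0.4521; e^(−0.567×3.8) = 0.1159
⟨phi⟩ = 0.65 × (0.4521 − 0.1159) / (0.567 × 2.4) = 0.65 × 0.2470 = 0.1606

16.1%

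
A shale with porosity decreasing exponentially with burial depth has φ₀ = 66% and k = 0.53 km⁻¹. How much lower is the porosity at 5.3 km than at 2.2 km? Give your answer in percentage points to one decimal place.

16.6 percentage points

φ(2.2) = 0.66·e^(−0.53×2.2) = 0.2057
φ(5.3) = 0.66·e^(−0.53×5.3) = 0.0398
Δφ = 0.2057 − 0.0398 = 0.1659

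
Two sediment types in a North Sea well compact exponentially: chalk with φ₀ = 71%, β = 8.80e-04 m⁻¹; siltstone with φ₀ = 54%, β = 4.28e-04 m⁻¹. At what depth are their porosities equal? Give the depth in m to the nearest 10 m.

610 m

Working in km (1 km = 1000 m; β in km⁻¹ = β in m⁻¹ × 1000):
Set φ₀ₐ e^(−βₐd) = φ₀ᵦ e^(−βᵦd) ⇒ ln(φ₀ₐ/φ₀ᵦ) = (βₐ − βᵦ)·d
d = ln(0.71/0.54) / (0.88 − 0.428) = 0.2737 / 0.452 = 0.606 km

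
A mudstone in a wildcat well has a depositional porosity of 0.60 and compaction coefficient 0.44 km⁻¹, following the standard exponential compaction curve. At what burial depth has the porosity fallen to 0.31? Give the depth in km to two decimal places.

Invert Athy's law: d = ln(n₀/n) / c
d = ln(0.6/0.31) / 0.44 = ln(1.935) / 0.44 = 0.6604 / 0.44 = 1.501 km

1.50 km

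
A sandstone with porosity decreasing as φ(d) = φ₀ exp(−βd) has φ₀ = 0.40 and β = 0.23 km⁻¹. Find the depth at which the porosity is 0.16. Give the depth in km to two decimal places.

Invert Athy's law: d = ln(φ₀/φ) / β
d = ln(0.4/0.16) / 0.23 = ln(2.5) / 0.23 = 0.9163 / 0.23 = 3.984 km

3.98 km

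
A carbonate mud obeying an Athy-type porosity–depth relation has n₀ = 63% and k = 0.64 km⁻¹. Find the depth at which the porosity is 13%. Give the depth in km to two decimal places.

Invert Athy's law: z = ln(n₀/n) / k
z = ln(0.63/0.13) / 0.64 = ln(4.846) / 0.64 = 1.5782 / 0.64 = 2.466 km

2.47 km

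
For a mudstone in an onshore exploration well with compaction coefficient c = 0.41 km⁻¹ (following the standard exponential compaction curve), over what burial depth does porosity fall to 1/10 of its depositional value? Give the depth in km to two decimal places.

phi/phi₀ = 1/10 ⇒ exp(−c·d) = 1/10 ⇒ d = ln(10) / c
d = 2.3026 / 0.41 = 5.616 km

5.62 km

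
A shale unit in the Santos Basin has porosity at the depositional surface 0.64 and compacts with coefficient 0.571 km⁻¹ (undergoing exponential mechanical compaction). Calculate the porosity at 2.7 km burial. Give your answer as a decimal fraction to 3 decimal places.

n = n₀·exp(−β·Z) = 0.64 × exp(−0.571 × 2.7) = 0.64 × exp(−1.542)
  = 0.64 × 0.2140 = 0.1370

0.137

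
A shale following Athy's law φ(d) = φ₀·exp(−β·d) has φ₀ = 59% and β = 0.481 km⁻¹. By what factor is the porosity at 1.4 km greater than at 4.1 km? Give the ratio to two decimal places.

φ(d₁)/φ(d₂) = e^(−β·d₁)/e^(−β·d₂) = e^{β(d₂−d₁)}
= exp(0.481 × 2.7) = exp(1.299) = 3.6645

3.66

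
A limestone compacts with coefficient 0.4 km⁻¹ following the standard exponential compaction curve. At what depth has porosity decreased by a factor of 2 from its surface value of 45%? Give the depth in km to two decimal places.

1.73 km

phi/phi₀ = 1/2 ⇒ exp(−c·d) = 1/2 ⇒ d = ln(2) / c
d = 0.6931 / 0.4 = 1.733 km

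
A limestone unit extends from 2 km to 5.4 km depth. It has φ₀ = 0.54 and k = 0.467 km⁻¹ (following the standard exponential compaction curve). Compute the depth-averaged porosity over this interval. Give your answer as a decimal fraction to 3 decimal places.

0.106

⟨φ⟩ = (1/(Z₂−Z₁)) ∫ φ₀ e^(−kZ) dZ = φ₀·(e^(−k·Z₁) − e^(−k·Z₂)) / (k·(Z₂−Z₁))
e^(−0.467×2) = 0.3930; e^(−0.467×5.4) = 0.0803
⟨φ⟩ = 0.54 × (0.3930 − 0.0803) / (0.467 × 3.4) = 0.54 × 0.1969 = 0.1063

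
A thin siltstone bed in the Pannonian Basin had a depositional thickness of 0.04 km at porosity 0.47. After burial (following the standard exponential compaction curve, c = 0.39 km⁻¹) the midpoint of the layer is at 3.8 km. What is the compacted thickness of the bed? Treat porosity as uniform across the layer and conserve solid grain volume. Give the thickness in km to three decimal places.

0.024 km

Porosity at 3.8 km: phi = 0.47·exp(−0.39×3.8) = 0.1068
Solid-volume conservation: h(1−phi) = h₀(1−phi₀) ⇒ h = h₀·(1−phi₀)/(1−phi)
h = 0.04 × (1 − 0.47)/(1 − 0.1068) = 0.04 × 0.5934 = 0.0237 km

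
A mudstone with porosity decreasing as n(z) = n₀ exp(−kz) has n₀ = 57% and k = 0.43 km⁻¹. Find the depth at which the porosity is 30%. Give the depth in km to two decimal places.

1.49 km

Invert Athy's law: z = ln(n₀/n) / k
z = ln(0.57/0.3) / 0.43 = ln(1.9) / 0.43 = 0.6419 / 0.43 = 1.493 km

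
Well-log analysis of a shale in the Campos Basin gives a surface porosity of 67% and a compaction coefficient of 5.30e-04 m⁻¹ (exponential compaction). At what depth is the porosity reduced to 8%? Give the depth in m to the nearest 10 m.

Working in km (1 km = 1000 m; β in km⁻¹ = β in m⁻¹ × 1000):
Invert Athy's law: z = ln(n₀/n) / β
z = ln(0.67/0.08) / 0.53 = ln(8.375) / 0.53 = 2.1253 / 0.53 = 4.010 km

4010 m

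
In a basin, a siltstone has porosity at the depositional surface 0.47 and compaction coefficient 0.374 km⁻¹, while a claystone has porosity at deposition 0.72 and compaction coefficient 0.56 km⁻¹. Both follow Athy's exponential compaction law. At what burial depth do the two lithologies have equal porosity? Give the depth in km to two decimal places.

Set n₀ₐ e^(−kₐZ) = n₀ᵦ e^(−kᵦZ) ⇒ ln(n₀ₐ/n₀ᵦ) = (kₐ − kᵦ)·Z
Z = ln(0.47/0.72) / (0.374 − 0.56) = -0.4265 / -0.186 = 2.293 km

2.29 km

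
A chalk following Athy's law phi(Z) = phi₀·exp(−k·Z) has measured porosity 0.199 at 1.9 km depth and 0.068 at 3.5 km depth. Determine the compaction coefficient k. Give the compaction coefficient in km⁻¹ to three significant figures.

0.671 km⁻¹

Athy: phi(Z) = phi₀ e^(−kZ) ⇒ phi₁/phi₂ = e^{k(Z₂−Z₁)} ⇒ k = ln(phi₁/phi₂)/(Z₂−Z₁)
k = ln(0.199/0.068) / (3.5 − 1.9) = ln(2.926) / 1.6 = 1.0738 / 1.6 = 0.6711 km⁻¹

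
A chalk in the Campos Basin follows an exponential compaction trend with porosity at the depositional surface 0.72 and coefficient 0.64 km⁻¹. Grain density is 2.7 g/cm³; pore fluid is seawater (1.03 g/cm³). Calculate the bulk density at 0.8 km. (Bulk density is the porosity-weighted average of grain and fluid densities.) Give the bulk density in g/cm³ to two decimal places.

1.98 g/cm³

Porosity at depth: φ = 0.72·exp(−0.64×0.8) = 0.72×0.5993 = 0.4315
Bulk density: ρ_b = (1−φ)ρ_g + φ·ρ_f = 0.5685×2.7 + 0.4315×1.03
       = 1.535 + 0.444 = 1.979 g/cm³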